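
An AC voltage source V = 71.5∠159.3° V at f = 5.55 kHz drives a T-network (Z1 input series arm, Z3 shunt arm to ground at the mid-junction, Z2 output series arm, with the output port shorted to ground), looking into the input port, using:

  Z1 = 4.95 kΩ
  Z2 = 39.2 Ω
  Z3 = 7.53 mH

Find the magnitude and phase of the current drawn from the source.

Step 1 — Angular frequency: ω = 2π·f = 2π·5550 = 3.487e+04 rad/s.
Step 2 — Component impedances:
  Z1: Z = R = 4950 Ω
  Z2: Z = R = 39.2 Ω
  Z3: Z = jωL = j·3.487e+04·0.00753 = 0 + j262.6 Ω
Step 3 — With the output port shorted to ground, the output series arm Z2 runs from the junction to ground; the shunt arm Z3 also runs from the junction to ground. They appear in parallel: Z3 || Z2 = 38.35 + j5.724 Ω.
Step 4 — Series with input arm Z1: Z_in = Z1 + (Z3 || Z2) = 4988 + j5.724 Ω = 4988∠0.1° Ω.
Step 5 — Source phasor: V = 71.5∠159.3° V = -66.88 + j25.27 V.
Step 6 — Ohm's law: I = V / Z_total = (-66.88 + j25.27) / (4988 + j5.724) = -0.0134 + j0.005082 A.
Step 7 — Convert to polar: |I| = 0.01433 A, ∠I = 159.2°.

I = 0.01433∠159.2° A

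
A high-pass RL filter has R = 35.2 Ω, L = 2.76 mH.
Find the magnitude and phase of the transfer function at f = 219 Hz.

Step 1 — Angular frequency: ω = 2π·219 = 1376 rad/s.
Step 2 — Transfer function: H(jω) = jωL/(R + jωL).
Step 3 — Numerator jωL = j·3.798; denominator R + jωL = 35.2 + j3.798.
Step 4 — H = 0.01151 + j0.1067.
Step 5 — Magnitude: |H| = 0.1073 (-19.4 dB); phase: φ = 83.8°.

|H| = 0.1073 (-19.4 dB), φ = 83.8°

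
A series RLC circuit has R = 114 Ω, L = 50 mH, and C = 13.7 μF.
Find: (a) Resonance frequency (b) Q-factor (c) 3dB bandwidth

Step 1 — Resonance: ω₀ = 1/√(LC) = 1/√(0.05·1.37e-05) = 1208 rad/s.
Step 2 — f₀ = ω₀/(2π) = 192.3 Hz.
Step 3 — Series Q: Q = ω₀L/R = 1208·0.05/114 = 0.5299.
Step 4 — Bandwidth: Δω = ω₀/Q = 2280 rad/s; BW = Δω/(2π) = 362.9 Hz.

(a) f₀ = 192.3 Hz  (b) Q = 0.5299  (c) BW = 362.9 Hz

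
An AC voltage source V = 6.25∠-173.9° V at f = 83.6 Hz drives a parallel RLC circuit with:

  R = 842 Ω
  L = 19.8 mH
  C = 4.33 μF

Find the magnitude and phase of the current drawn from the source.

Step 1 — Angular frequency: ω = 2π·f = 2π·83.6 = 525.3 rad/s.
Step 2 — Component impedances:
  R: Z = R = 842 Ω
  L: Z = jωL = j·525.3·0.0198 = 0 + j10.4 Ω
  C: Z = 1/(jωC) = -j/(ω·C) = 0 - j439.7 Ω
Step 3 — Parallel combination: 1/Z_total = 1/R + 1/L + 1/C; Z_total = 0.1347 + j10.65 Ω = 10.65∠89.3° Ω.
Step 4 — Source phasor: V = 6.25∠-173.9° V = -6.215 - j0.6642 V.
Step 5 — Ohm's law: I = V / Z_total = (-6.215 - j0.6642) / (0.1347 + j10.65) = -0.06973 + j0.5826 A.
Step 6 — Convert to polar: |I| = 0.5868 A, ∠I = 96.8°.

I = 0.5868∠96.8° A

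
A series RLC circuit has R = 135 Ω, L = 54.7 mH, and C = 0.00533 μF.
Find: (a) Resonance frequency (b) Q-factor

Step 1 — Resonance condition Im(Z)=0 gives ω₀ = 1/√(LC).
Step 2 — ω₀ = 1/√(0.0547·5.33e-09) = 5.857e+04 rad/s.
Step 3 — f₀ = ω₀/(2π) = 9321 Hz.
Step 4 — Series Q: Q = ω₀L/R = 5.857e+04·0.0547/135 = 23.73.

(a) f₀ = 9321 Hz  (b) Q = 23.73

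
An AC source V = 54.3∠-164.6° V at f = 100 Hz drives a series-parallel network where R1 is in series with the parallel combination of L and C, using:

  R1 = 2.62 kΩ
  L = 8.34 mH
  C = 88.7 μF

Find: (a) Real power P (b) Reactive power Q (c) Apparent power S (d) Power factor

Step 1 — Angular frequency: ω = 2π·f = 2π·100 = 628.3 rad/s.
Step 2 — Component impedances:
  R1: Z = R = 2620 Ω
  L: Z = jωL = j·628.3·0.00834 = 0 + j5.24 Ω
  C: Z = 1/(jωC) = -j/(ω·C) = 0 - j17.94 Ω
Step 3 — Parallel branch: L || C = 1/(1/L + 1/C) = 0 + j7.402 Ω.
Step 4 — Series with R1: Z_total = R1 + (L || C) = 2620 + j7.402 Ω = 2620∠0.2° Ω.
Step 5 — Source phasor: V = 54.3∠-164.6° V = -52.35 - j14.42 V.
Step 6 — Current: I = V / Z = -0.02 - j0.005447 A = 0.02073∠-164.8° A.
Step 7 — Complex power: S = V·I* = 1.125 + j0.003179 VA.
Step 8 — Real power: P = Re(S) = 1.125 W.
Step 9 — Reactive power: Q = Im(S) = 0.003179 VAR.
Step 10 — Apparent power: |S| = 1.125 VA.
Step 11 — Power factor: PF = P/|S| = 1 (lagging).

(a) P = 1.125 W  (b) Q = 0.003179 VAR  (c) S = 1.125 VA  (d) PF = 1 (lagging)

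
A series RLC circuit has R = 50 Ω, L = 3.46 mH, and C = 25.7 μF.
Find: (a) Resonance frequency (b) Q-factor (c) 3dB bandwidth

Step 1 — Resonance: ω₀ = 1/√(LC) = 1/√(0.00346·2.57e-05) = 3353 rad/s.
Step 2 — f₀ = ω₀/(2π) = 533.7 Hz.
Step 3 — Series Q: Q = ω₀L/R = 3353·0.00346/50 = 0.2321.
Step 4 — Bandwidth: Δω = ω₀/Q = 1.445e+04 rad/s; BW = Δω/(2π) = 2300 Hz.

(a) f₀ = 533.7 Hz  (b) Q = 0.2321  (c) BW = 2300 Hz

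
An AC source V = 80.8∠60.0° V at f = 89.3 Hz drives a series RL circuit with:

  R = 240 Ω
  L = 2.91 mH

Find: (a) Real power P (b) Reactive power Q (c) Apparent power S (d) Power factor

Step 1 — Angular frequency: ω = 2π·f = 2π·89.3 = 561.1 rad/s.
Step 2 — Component impedances:
  R: Z = R = 240 Ω
  L: Z = jωL = j·561.1·0.00291 = 0 + j1.633 Ω
Step 3 — Series combination: Z_total = R + L = 240 + j1.633 Ω = 240∠0.4° Ω.
Step 4 — Source phasor: V = 80.8∠60.0° V = 40.4 + j69.97 V.
Step 5 — Current: I = V / Z = 0.1703 + j0.2904 A = 0.3367∠59.6° A.
Step 6 — Complex power: S = V·I* = 27.2 + j0.1851 VA.
Step 7 — Real power: P = Re(S) = 27.2 W.
Step 8 — Reactive power: Q = Im(S) = 0.1851 VAR.
Step 9 — Apparent power: |S| = 27.2 VA.
Step 10 — Power factor: PF = P/|S| = 1 (lagging).

(a) P = 27.2 W  (b) Q = 0.1851 VAR  (c) S = 27.2 VA  (d) PF = 1 (lagging)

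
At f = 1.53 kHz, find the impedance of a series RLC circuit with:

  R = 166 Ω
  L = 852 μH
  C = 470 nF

Step 1 — Angular frequency: ω = 2π·f = 2π·1530 = 9613 rad/s.
Step 2 — Component impedances:
  R: Z = R = 166 Ω
  L: Z = jωL = j·9613·0.000852 = 0 + j8.191 Ω
  C: Z = 1/(jωC) = -j/(ω·C) = 0 - j221.3 Ω
Step 3 — Series combination: Z_total = R + L + C = 166 - j213.1 Ω = 270.2∠-52.1° Ω.

Z = 166 - j213.1 Ω = 270.2∠-52.1° Ω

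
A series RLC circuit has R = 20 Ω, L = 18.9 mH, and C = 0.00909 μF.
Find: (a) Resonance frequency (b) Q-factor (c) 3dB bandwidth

Step 1 — Resonance: ω₀ = 1/√(LC) = 1/√(0.0189·9.09e-09) = 7.629e+04 rad/s.
Step 2 — f₀ = ω₀/(2π) = 1.214e+04 Hz.
Step 3 — Series Q: Q = ω₀L/R = 7.629e+04·0.0189/20 = 72.1.
Step 4 — Bandwidth: Δω = ω₀/Q = 1058 rad/s; BW = Δω/(2π) = 168.4 Hz.

(a) f₀ = 1.214e+04 Hz  (b) Q = 72.1  (c) BW = 168.4 Hz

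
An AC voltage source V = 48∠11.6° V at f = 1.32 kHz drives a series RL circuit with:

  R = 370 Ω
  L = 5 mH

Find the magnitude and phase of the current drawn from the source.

Step 1 — Angular frequency: ω = 2π·f = 2π·1320 = 8294 rad/s.
Step 2 — Component impedances:
  R: Z = R = 370 Ω
  L: Z = jωL = j·8294·0.005 = 0 + j41.47 Ω
Step 3 — Series combination: Z_total = R + L = 370 + j41.47 Ω = 372.3∠6.4° Ω.
Step 4 — Source phasor: V = 48∠11.6° V = 47.02 + j9.652 V.
Step 5 — Ohm's law: I = V / Z_total = (47.02 + j9.652) / (370 + j41.47) = 0.1284 + j0.0117 A.
Step 6 — Convert to polar: |I| = 0.1289 A, ∠I = 5.2°.

I = 0.1289∠5.2° A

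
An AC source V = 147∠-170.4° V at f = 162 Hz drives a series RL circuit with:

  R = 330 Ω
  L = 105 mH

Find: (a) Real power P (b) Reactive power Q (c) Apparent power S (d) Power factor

Step 1 — Angular frequency: ω = 2π·f = 2π·162 = 1018 rad/s.
Step 2 — Component impedances:
  R: Z = R = 330 Ω
  L: Z = jωL = j·1018·0.105 = 0 + j106.9 Ω
Step 3 — Series combination: Z_total = R + L = 330 + j106.9 Ω = 346.9∠17.9° Ω.
Step 4 — Source phasor: V = 147∠-170.4° V = -144.9 - j24.52 V.
Step 5 — Current: I = V / Z = -0.4193 + j0.06151 A = 0.4238∠171.7° A.
Step 6 — Complex power: S = V·I* = 59.27 + j19.19 VA.
Step 7 — Real power: P = Re(S) = 59.27 W.
Step 8 — Reactive power: Q = Im(S) = 19.19 VAR.
Step 9 — Apparent power: |S| = 62.3 VA.
Step 10 — Power factor: PF = P/|S| = 0.9513 (lagging).

(a) P = 59.27 W  (b) Q = 19.19 VAR  (c) S = 62.3 VA  (d) PF = 0.9513 (lagging)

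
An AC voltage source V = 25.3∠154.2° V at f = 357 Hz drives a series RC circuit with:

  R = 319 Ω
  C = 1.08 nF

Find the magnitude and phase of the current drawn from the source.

Step 1 — Angular frequency: ω = 2π·f = 2π·357 = 2243 rad/s.
Step 2 — Component impedances:
  R: Z = R = 319 Ω
  C: Z = 1/(jωC) = -j/(ω·C) = 0 - j4.128e+05 Ω
Step 3 — Series combination: Z_total = R + C = 319 - j4.128e+05 Ω = 4.128e+05∠-90.0° Ω.
Step 4 — Source phasor: V = 25.3∠154.2° V = -22.78 + j11.01 V.
Step 5 — Ohm's law: I = V / Z_total = (-22.78 + j11.01) / (319 - j4.128e+05) = -2.672e-05 - j5.516e-05 A.
Step 6 — Convert to polar: |I| = 6.129e-05 A, ∠I = -115.8°.

I = 6.129e-05∠-115.8° A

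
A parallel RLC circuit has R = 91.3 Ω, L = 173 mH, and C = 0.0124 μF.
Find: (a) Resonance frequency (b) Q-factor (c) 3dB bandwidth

Step 1 — Resonance: ω₀ = 1/√(LC) = 1/√(0.173·1.24e-08) = 2.159e+04 rad/s.
Step 2 — f₀ = ω₀/(2π) = 3436 Hz.
Step 3 — Parallel Q: Q = R/(ω₀L) = 91.3/(2.159e+04·0.173) = 0.02444.
Step 4 — Bandwidth: Δω = ω₀/Q = 8.833e+05 rad/s; BW = Δω/(2π) = 1.406e+05 Hz.

(a) f₀ = 3436 Hz  (b) Q = 0.02444  (c) BW = 1.406e+05 Hz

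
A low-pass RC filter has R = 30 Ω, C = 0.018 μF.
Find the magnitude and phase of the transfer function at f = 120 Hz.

Step 1 — Angular frequency: ω = 2π·120 = 754 rad/s.
Step 2 — Transfer function: H(jω) = 1/(1 + jωRC).
Step 3 — Denominator: 1 + jωRC = 1 + j·754·30·1.8e-08 = 1 + j0.0004072.
Step 4 — H = 1 - j0.0004072.
Step 5 — Magnitude: |H| = 1 (-0.0 dB); phase: φ = -0.0°.

|H| = 1 (-0.0 dB), φ = -0.0°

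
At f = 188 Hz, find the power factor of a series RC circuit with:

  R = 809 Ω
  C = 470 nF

Step 1 — Angular frequency: ω = 2π·f = 2π·188 = 1181 rad/s.
Step 2 — Component impedances:
  R: Z = R = 809 Ω
  C: Z = 1/(jωC) = -j/(ω·C) = 0 - j1801 Ω
Step 3 — Series combination: Z_total = R + C = 809 - j1801 Ω = 1975∠-65.8° Ω.
Step 4 — Power factor: PF = cos(φ) = Re(Z)/|Z| = 809/1974.5 = 0.4097.
Step 5 — Type: Im(Z) = -1801 ⇒ leading (phase φ = -65.8°).

PF = 0.4097 (leading, φ = -65.8°)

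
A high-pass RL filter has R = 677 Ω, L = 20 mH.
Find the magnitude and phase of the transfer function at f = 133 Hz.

Step 1 — Angular frequency: ω = 2π·133 = 835.7 rad/s.
Step 2 — Transfer function: H(jω) = jωL/(R + jωL).
Step 3 — Numerator jωL = j·16.71; denominator R + jωL = 677 + j16.71.
Step 4 — H = 0.0006091 + j0.02467.
Step 5 — Magnitude: |H| = 0.02468 (-32.2 dB); phase: φ = 88.6°.

|H| = 0.02468 (-32.2 dB), φ = 88.6°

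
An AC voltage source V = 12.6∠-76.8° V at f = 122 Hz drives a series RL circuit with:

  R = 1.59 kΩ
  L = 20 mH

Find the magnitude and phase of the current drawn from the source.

Step 1 — Angular frequency: ω = 2π·f = 2π·122 = 766.5 rad/s.
Step 2 — Component impedances:
  R: Z = R = 1590 Ω
  L: Z = jωL = j·766.5·0.02 = 0 + j15.33 Ω
Step 3 — Series combination: Z_total = R + L = 1590 + j15.33 Ω = 1590∠0.6° Ω.
Step 4 — Source phasor: V = 12.6∠-76.8° V = 2.877 - j12.27 V.
Step 5 — Ohm's law: I = V / Z_total = (2.877 - j12.27) / (1590 + j15.33) = 0.001735 - j0.007732 A.
Step 6 — Convert to polar: |I| = 0.007924 A, ∠I = -77.4°.

I = 0.007924∠-77.4° A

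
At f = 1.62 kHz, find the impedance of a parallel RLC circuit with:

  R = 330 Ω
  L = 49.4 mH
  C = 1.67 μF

Step 1 — Angular frequency: ω = 2π·f = 2π·1620 = 1.018e+04 rad/s.
Step 2 — Component impedances:
  R: Z = R = 330 Ω
  L: Z = jωL = j·1.018e+04·0.0494 = 0 + j502.8 Ω
  C: Z = 1/(jωC) = -j/(ω·C) = 0 - j58.83 Ω
Step 3 — Parallel combination: 1/Z_total = 1/R + 1/L + 1/C; Z_total = 12.92 - j64.01 Ω = 65.31∠-78.6° Ω.

Z = 12.92 - j64.01 Ω = 65.31∠-78.6° Ω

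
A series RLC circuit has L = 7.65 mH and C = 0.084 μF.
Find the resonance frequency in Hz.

Step 1 — Resonance condition Im(Z)=0 gives ω₀ = 1/√(LC).
Step 2 — ω₀ = 1/√(0.00765·8.4e-08) = 3.945e+04 rad/s.
Step 3 — f₀ = ω₀/(2π) = 6278 Hz.

f₀ = 6278 Hz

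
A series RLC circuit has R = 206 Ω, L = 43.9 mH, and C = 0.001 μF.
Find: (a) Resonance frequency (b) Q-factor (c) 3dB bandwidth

Step 1 — Resonance: ω₀ = 1/√(LC) = 1/√(0.0439·1e-09) = 1.509e+05 rad/s.
Step 2 — f₀ = ω₀/(2π) = 2.402e+04 Hz.
Step 3 — Series Q: Q = ω₀L/R = 1.509e+05·0.0439/206 = 32.16.
Step 4 — Bandwidth: Δω = ω₀/Q = 4692 rad/s; BW = Δω/(2π) = 746.8 Hz.

(a) f₀ = 2.402e+04 Hz  (b) Q = 32.16  (c) BW = 746.8 Hz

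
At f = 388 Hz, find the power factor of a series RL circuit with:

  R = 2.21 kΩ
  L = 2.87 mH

Step 1 — Angular frequency: ω = 2π·f = 2π·388 = 2438 rad/s.
Step 2 — Component impedances:
  R: Z = R = 2210 Ω
  L: Z = jωL = j·2438·0.00287 = 0 + j6.997 Ω
Step 3 — Series combination: Z_total = R + L = 2210 + j6.997 Ω = 2210∠0.2° Ω.
Step 4 — Power factor: PF = cos(φ) = Re(Z)/|Z| = 2210/2210 = 1.
Step 5 — Type: Im(Z) = 6.997 ⇒ lagging (phase φ = 0.2°).

PF = 1 (lagging, φ = 0.2°)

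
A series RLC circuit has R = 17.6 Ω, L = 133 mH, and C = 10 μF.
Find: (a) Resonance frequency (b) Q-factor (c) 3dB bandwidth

Step 1 — Resonance: ω₀ = 1/√(LC) = 1/√(0.133·1e-05) = 867.1 rad/s.
Step 2 — f₀ = ω₀/(2π) = 138 Hz.
Step 3 — Series Q: Q = ω₀L/R = 867.1·0.133/17.6 = 6.553.
Step 4 — Bandwidth: Δω = ω₀/Q = 132.3 rad/s; BW = Δω/(2π) = 21.06 Hz.

(a) f₀ = 138 Hz  (b) Q = 6.553  (c) BW = 21.06 Hz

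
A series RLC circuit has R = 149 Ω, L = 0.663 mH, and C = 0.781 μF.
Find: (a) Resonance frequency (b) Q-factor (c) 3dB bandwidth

Step 1 — Resonance: ω₀ = 1/√(LC) = 1/√(0.000663·7.81e-07) = 4.395e+04 rad/s.
Step 2 — f₀ = ω₀/(2π) = 6994 Hz.
Step 3 — Series Q: Q = ω₀L/R = 4.395e+04·0.000663/149 = 0.1955.
Step 4 — Bandwidth: Δω = ω₀/Q = 2.247e+05 rad/s; BW = Δω/(2π) = 3.577e+04 Hz.

(a) f₀ = 6994 Hz  (b) Q = 0.1955  (c) BW = 3.577e+04 Hz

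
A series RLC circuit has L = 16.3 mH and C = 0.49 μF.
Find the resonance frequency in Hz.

Step 1 — Resonance condition Im(Z)=0 gives ω₀ = 1/√(LC).
Step 2 — ω₀ = 1/√(0.0163·4.9e-07) = 1.119e+04 rad/s.
Step 3 — f₀ = ω₀/(2π) = 1781 Hz.

f₀ = 1781 Hz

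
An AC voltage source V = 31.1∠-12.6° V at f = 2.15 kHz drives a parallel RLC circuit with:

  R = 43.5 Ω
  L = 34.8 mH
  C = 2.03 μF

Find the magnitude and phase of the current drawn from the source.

Step 1 — Angular frequency: ω = 2π·f = 2π·2150 = 1.351e+04 rad/s.
Step 2 — Component impedances:
  R: Z = R = 43.5 Ω
  L: Z = jωL = j·1.351e+04·0.0348 = 0 + j470.1 Ω
  C: Z = 1/(jωC) = -j/(ω·C) = 0 - j36.47 Ω
Step 3 — Parallel combination: 1/Z_total = 1/R + 1/L + 1/C; Z_total = 19.68 - j21.65 Ω = 29.26∠-47.7° Ω.
Step 4 — Source phasor: V = 31.1∠-12.6° V = 30.35 - j6.784 V.
Step 5 — Ohm's law: I = V / Z_total = (30.35 - j6.784) / (19.68 - j21.65) = 0.8693 + j0.6118 A.
Step 6 — Convert to polar: |I| = 1.063 A, ∠I = 35.1°.

I = 1.063∠35.1° A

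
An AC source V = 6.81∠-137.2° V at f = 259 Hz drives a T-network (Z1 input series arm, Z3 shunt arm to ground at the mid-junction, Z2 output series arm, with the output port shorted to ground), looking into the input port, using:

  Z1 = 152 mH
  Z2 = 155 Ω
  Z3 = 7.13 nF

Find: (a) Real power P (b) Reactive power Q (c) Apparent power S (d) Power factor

Step 1 — Angular frequency: ω = 2π·f = 2π·259 = 1627 rad/s.
Step 2 — Component impedances:
  Z1: Z = jωL = j·1627·0.152 = 0 + j247.4 Ω
  Z2: Z = R = 155 Ω
  Z3: Z = 1/(jωC) = -j/(ω·C) = 0 - j8.618e+04 Ω
Step 3 — With the output port shorted to ground, the output series arm Z2 runs from the junction to ground; the shunt arm Z3 also runs from the junction to ground. They appear in parallel: Z3 || Z2 = 155 - j0.2788 Ω.
Step 4 — Series with input arm Z1: Z_in = Z1 + (Z3 || Z2) = 155 + j247.1 Ω = 291.7∠57.9° Ω.
Step 5 — Source phasor: V = 6.81∠-137.2° V = -4.997 - j4.627 V.
Step 6 — Current: I = V / Z = -0.02254 + j0.006082 A = 0.02335∠164.9° A.
Step 7 — Complex power: S = V·I* = 0.0845 + j0.1347 VA.
Step 8 — Real power: P = Re(S) = 0.0845 W.
Step 9 — Reactive power: Q = Im(S) = 0.1347 VAR.
Step 10 — Apparent power: |S| = 0.159 VA.
Step 11 — Power factor: PF = P/|S| = 0.5314 (lagging).

(a) P = 0.0845 W  (b) Q = 0.1347 VAR  (c) S = 0.159 VA  (d) PF = 0.5314 (lagging)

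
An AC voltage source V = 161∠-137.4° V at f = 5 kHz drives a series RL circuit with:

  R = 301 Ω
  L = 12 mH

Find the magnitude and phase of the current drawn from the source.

Step 1 — Angular frequency: ω = 2π·f = 2π·5000 = 3.142e+04 rad/s.
Step 2 — Component impedances:
  R: Z = R = 301 Ω
  L: Z = jωL = j·3.142e+04·0.012 = 0 + j377 Ω
Step 3 — Series combination: Z_total = R + L = 301 + j377 Ω = 482.4∠51.4° Ω.
Step 4 — Source phasor: V = 161∠-137.4° V = -118.5 - j109 V.
Step 5 — Ohm's law: I = V / Z_total = (-118.5 - j109) / (301 + j377) = -0.3298 + j0.05103 A.
Step 6 — Convert to polar: |I| = 0.3337 A, ∠I = 171.2°.

I = 0.3337∠171.2° A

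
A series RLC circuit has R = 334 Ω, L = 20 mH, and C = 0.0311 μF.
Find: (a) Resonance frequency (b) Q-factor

Step 1 — Resonance condition Im(Z)=0 gives ω₀ = 1/√(LC).
Step 2 — ω₀ = 1/√(0.02·3.11e-08) = 4.01e+04 rad/s.
Step 3 — f₀ = ω₀/(2π) = 6382 Hz.
Step 4 — Series Q: Q = ω₀L/R = 4.01e+04·0.02/334 = 2.401.

(a) f₀ = 6382 Hz  (b) Q = 2.401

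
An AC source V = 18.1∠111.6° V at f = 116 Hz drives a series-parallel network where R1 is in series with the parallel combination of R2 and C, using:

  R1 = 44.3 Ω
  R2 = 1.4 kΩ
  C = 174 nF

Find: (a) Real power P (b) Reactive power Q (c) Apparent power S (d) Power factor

Step 1 — Angular frequency: ω = 2π·f = 2π·116 = 728.8 rad/s.
Step 2 — Component impedances:
  R1: Z = R = 44.3 Ω
  R2: Z = R = 1400 Ω
  C: Z = 1/(jωC) = -j/(ω·C) = 0 - j7885 Ω
Step 3 — Parallel branch: R2 || C = 1/(1/R2 + 1/C) = 1357 - j241 Ω.
Step 4 — Series with R1: Z_total = R1 + (R2 || C) = 1402 - j241 Ω = 1422∠-9.8° Ω.
Step 5 — Source phasor: V = 18.1∠111.6° V = -6.663 + j16.83 V.
Step 6 — Current: I = V / Z = -0.006623 + j0.01087 A = 0.01273∠121.4° A.
Step 7 — Complex power: S = V·I* = 0.227 - j0.03904 VA.
Step 8 — Real power: P = Re(S) = 0.227 W.
Step 9 — Reactive power: Q = Im(S) = -0.03904 VAR.
Step 10 — Apparent power: |S| = 0.2304 VA.
Step 11 — Power factor: PF = P/|S| = 0.9855 (leading).

(a) P = 0.227 W  (b) Q = -0.03904 VAR  (c) S = 0.2304 VA  (d) PF = 0.9855 (leading)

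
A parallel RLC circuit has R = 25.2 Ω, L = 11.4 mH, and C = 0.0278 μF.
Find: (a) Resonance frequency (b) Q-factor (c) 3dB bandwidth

Step 1 — Resonance: ω₀ = 1/√(LC) = 1/√(0.0114·2.78e-08) = 5.617e+04 rad/s.
Step 2 — f₀ = ω₀/(2π) = 8940 Hz.
Step 3 — Parallel Q: Q = R/(ω₀L) = 25.2/(5.617e+04·0.0114) = 0.03935.
Step 4 — Bandwidth: Δω = ω₀/Q = 1.427e+06 rad/s; BW = Δω/(2π) = 2.272e+05 Hz.

(a) f₀ = 8940 Hz  (b) Q = 0.03935  (c) BW = 2.272e+05 Hz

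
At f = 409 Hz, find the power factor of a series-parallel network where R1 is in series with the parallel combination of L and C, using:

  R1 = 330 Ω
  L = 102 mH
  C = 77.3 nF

Step 1 — Angular frequency: ω = 2π·f = 2π·409 = 2570 rad/s.
Step 2 — Component impedances:
  R1: Z = R = 330 Ω
  L: Z = jωL = j·2570·0.102 = 0 + j262.1 Ω
  C: Z = 1/(jωC) = -j/(ω·C) = 0 - j5034 Ω
Step 3 — Parallel branch: L || C = 1/(1/L + 1/C) = 0 + j276.5 Ω.
Step 4 — Series with R1: Z_total = R1 + (L || C) = 330 + j276.5 Ω = 430.5∠40.0° Ω.
Step 5 — Power factor: PF = cos(φ) = Re(Z)/|Z| = 330/430.54 = 0.7665.
Step 6 — Type: Im(Z) = 276.5 ⇒ lagging (phase φ = 40.0°).

PF = 0.7665 (lagging, φ = 40.0°)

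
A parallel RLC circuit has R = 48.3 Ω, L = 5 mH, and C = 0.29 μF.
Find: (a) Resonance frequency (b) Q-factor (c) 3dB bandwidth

Step 1 — Resonance: ω₀ = 1/√(LC) = 1/√(0.005·2.9e-07) = 2.626e+04 rad/s.
Step 2 — f₀ = ω₀/(2π) = 4180 Hz.
Step 3 — Parallel Q: Q = R/(ω₀L) = 48.3/(2.626e+04·0.005) = 0.3678.
Step 4 — Bandwidth: Δω = ω₀/Q = 7.139e+04 rad/s; BW = Δω/(2π) = 1.136e+04 Hz.

(a) f₀ = 4180 Hz  (b) Q = 0.3678  (c) BW = 1.136e+04 Hz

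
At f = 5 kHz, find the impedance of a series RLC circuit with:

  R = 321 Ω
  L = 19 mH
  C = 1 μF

Step 1 — Angular frequency: ω = 2π·f = 2π·5000 = 3.142e+04 rad/s.
Step 2 — Component impedances:
  R: Z = R = 321 Ω
  L: Z = jωL = j·3.142e+04·0.019 = 0 + j596.9 Ω
  C: Z = 1/(jωC) = -j/(ω·C) = 0 - j31.83 Ω
Step 3 — Series combination: Z_total = R + L + C = 321 + j565.1 Ω = 649.9∠60.4° Ω.

Z = 321 + j565.1 Ω = 649.9∠60.4° Ω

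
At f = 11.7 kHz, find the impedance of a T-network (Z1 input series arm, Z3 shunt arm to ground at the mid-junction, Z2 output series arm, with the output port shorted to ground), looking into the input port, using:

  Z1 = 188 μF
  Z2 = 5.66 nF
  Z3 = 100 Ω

Step 1 — Angular frequency: ω = 2π·f = 2π·1.17e+04 = 7.351e+04 rad/s.
Step 2 — Component impedances:
  Z1: Z = 1/(jωC) = -j/(ω·C) = 0 - j0.07236 Ω
  Z2: Z = 1/(jωC) = -j/(ω·C) = 0 - j2403 Ω
  Z3: Z = R = 100 Ω
Step 3 — With the output port shorted to ground, the output series arm Z2 runs from the junction to ground; the shunt arm Z3 also runs from the junction to ground. They appear in parallel: Z3 || Z2 = 99.83 - j4.154 Ω.
Step 4 — Series with input arm Z1: Z_in = Z1 + (Z3 || Z2) = 99.83 - j4.226 Ω = 99.92∠-2.4° Ω.

Z = 99.83 - j4.226 Ω = 99.92∠-2.4° Ω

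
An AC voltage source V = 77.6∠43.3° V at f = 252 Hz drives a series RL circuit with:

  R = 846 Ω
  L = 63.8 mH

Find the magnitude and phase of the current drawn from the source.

Step 1 — Angular frequency: ω = 2π·f = 2π·252 = 1583 rad/s.
Step 2 — Component impedances:
  R: Z = R = 846 Ω
  L: Z = jωL = j·1583·0.0638 = 0 + j101 Ω
Step 3 — Series combination: Z_total = R + L = 846 + j101 Ω = 852∠6.8° Ω.
Step 4 — Source phasor: V = 77.6∠43.3° V = 56.48 + j53.22 V.
Step 5 — Ohm's law: I = V / Z_total = (56.48 + j53.22) / (846 + j101) = 0.07322 + j0.05416 A.
Step 6 — Convert to polar: |I| = 0.09108 A, ∠I = 36.5°.

I = 0.09108∠36.5° A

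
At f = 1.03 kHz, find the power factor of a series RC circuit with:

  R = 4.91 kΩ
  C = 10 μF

Step 1 — Angular frequency: ω = 2π·f = 2π·1030 = 6472 rad/s.
Step 2 — Component impedances:
  R: Z = R = 4910 Ω
  C: Z = 1/(jωC) = -j/(ω·C) = 0 - j15.45 Ω
Step 3 — Series combination: Z_total = R + C = 4910 - j15.45 Ω = 4910∠-0.2° Ω.
Step 4 — Power factor: PF = cos(φ) = Re(Z)/|Z| = 4910/4910 = 1.
Step 5 — Type: Im(Z) = -15.45 ⇒ leading (phase φ = -0.2°).

PF = 1 (leading, φ = -0.2°)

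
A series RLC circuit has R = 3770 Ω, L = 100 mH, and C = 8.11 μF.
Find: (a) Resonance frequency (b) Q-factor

Step 1 — Resonance condition Im(Z)=0 gives ω₀ = 1/√(LC).
Step 2 — ω₀ = 1/√(0.1·8.11e-06) = 1110 rad/s.
Step 3 — f₀ = ω₀/(2π) = 176.7 Hz.
Step 4 — Series Q: Q = ω₀L/R = 1110·0.1/3770 = 0.02945.

(a) f₀ = 176.7 Hz  (b) Q = 0.02945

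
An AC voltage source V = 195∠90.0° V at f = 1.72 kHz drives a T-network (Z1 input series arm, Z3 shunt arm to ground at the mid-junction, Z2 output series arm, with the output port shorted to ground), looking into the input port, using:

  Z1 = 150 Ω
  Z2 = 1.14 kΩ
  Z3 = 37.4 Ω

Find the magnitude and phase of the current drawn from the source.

Step 1 — Angular frequency: ω = 2π·f = 2π·1720 = 1.081e+04 rad/s.
Step 2 — Component impedances:
  Z1: Z = R = 150 Ω
  Z2: Z = R = 1140 Ω
  Z3: Z = R = 37.4 Ω
Step 3 — With the output port shorted to ground, the output series arm Z2 runs from the junction to ground; the shunt arm Z3 also runs from the junction to ground. They appear in parallel: Z3 || Z2 = 36.21 Ω.
Step 4 — Series with input arm Z1: Z_in = Z1 + (Z3 || Z2) = 186.2 Ω = 186.2∠0.0° Ω.
Step 5 — Source phasor: V = 195∠90.0° V = 0 + j195 V.
Step 6 — Ohm's law: I = V / Z_total = (0 + j195) / (186.2) = 0 + j1.047 A.
Step 7 — Convert to polar: |I| = 1.047 A, ∠I = 90.0°.

I = 1.047∠90.0° A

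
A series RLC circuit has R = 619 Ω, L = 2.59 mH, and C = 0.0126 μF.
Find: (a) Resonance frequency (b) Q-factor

Step 1 — Resonance condition Im(Z)=0 gives ω₀ = 1/√(LC).
Step 2 — ω₀ = 1/√(0.00259·1.26e-08) = 1.751e+05 rad/s.
Step 3 — f₀ = ω₀/(2π) = 2.786e+04 Hz.
Step 4 — Series Q: Q = ω₀L/R = 1.751e+05·0.00259/619 = 0.7324.

(a) f₀ = 2.786e+04 Hz  (b) Q = 0.7324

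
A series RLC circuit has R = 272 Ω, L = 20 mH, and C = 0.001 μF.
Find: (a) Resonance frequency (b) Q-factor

Step 1 — Resonance condition Im(Z)=0 gives ω₀ = 1/√(LC).
Step 2 — ω₀ = 1/√(0.02·1e-09) = 2.236e+05 rad/s.
Step 3 — f₀ = ω₀/(2π) = 3.559e+04 Hz.
Step 4 — Series Q: Q = ω₀L/R = 2.236e+05·0.02/272 = 16.44.

(a) f₀ = 3.559e+04 Hz  (b) Q = 16.44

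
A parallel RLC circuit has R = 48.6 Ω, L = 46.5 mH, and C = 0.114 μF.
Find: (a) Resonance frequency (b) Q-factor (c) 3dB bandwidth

Step 1 — Resonance: ω₀ = 1/√(LC) = 1/√(0.0465·1.14e-07) = 1.373e+04 rad/s.
Step 2 — f₀ = ω₀/(2π) = 2186 Hz.
Step 3 — Parallel Q: Q = R/(ω₀L) = 48.6/(1.373e+04·0.0465) = 0.0761.
Step 4 — Bandwidth: Δω = ω₀/Q = 1.805e+05 rad/s; BW = Δω/(2π) = 2.873e+04 Hz.

(a) f₀ = 2186 Hz  (b) Q = 0.0761  (c) BW = 2.873e+04 Hz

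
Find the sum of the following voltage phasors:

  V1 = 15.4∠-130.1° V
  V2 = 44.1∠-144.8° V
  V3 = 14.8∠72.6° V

Step 1 — Convert each phasor to rectangular form:
  V1 = 15.4·(cos(-130.1°) + j·sin(-130.1°)) = -9.92 - j11.78 V
  V2 = 44.1·(cos(-144.8°) + j·sin(-144.8°)) = -36.04 - j25.42 V
  V3 = 14.8·(cos(72.6°) + j·sin(72.6°)) = 4.426 + j14.12 V
Step 2 — Sum components: V_total = -41.53 - j23.08 V.
Step 3 — Convert to polar: |V_total| = 47.51 V, ∠V_total = -150.9°.

V_total = 47.51∠-150.9° V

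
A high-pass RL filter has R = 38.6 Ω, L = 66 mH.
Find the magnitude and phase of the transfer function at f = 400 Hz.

Step 1 — Angular frequency: ω = 2π·400 = 2513 rad/s.
Step 2 — Transfer function: H(jω) = jωL/(R + jωL).
Step 3 — Numerator jωL = j·165.9; denominator R + jωL = 38.6 + j165.9.
Step 4 — H = 0.9486 + j0.2207.
Step 5 — Magnitude: |H| = 0.974 (-0.2 dB); phase: φ = 13.1°.

|H| = 0.974 (-0.2 dB), φ = 13.1°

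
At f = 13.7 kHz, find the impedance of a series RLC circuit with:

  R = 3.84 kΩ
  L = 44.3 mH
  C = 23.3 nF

Step 1 — Angular frequency: ω = 2π·f = 2π·1.37e+04 = 8.608e+04 rad/s.
Step 2 — Component impedances:
  R: Z = R = 3840 Ω
  L: Z = jωL = j·8.608e+04·0.0443 = 0 + j3813 Ω
  C: Z = 1/(jωC) = -j/(ω·C) = 0 - j498.6 Ω
Step 3 — Series combination: Z_total = R + L + C = 3840 + j3315 Ω = 5073∠40.8° Ω.

Z = 3840 + j3315 Ω = 5073∠40.8° Ω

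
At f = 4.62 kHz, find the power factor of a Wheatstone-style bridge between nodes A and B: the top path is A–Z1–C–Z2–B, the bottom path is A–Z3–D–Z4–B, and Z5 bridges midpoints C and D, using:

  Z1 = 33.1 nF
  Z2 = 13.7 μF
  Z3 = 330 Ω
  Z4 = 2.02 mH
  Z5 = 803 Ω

Step 1 — Angular frequency: ω = 2π·f = 2π·4620 = 2.903e+04 rad/s.
Step 2 — Component impedances:
  Z1: Z = 1/(jωC) = -j/(ω·C) = 0 - j1041 Ω
  Z2: Z = 1/(jωC) = -j/(ω·C) = 0 - j2.515 Ω
  Z3: Z = R = 330 Ω
  Z4: Z = jωL = j·2.903e+04·0.00202 = 0 + j58.64 Ω
  Z5: Z = R = 803 Ω
Step 3 — Bridge requires nodal analysis (the Z5 bridge couples midpoints C and D, so the two paths cannot be reduced to a simple series/parallel combination). Setting node B to ground and injecting 1 A at node A, the 3-node admittance system at A, C, D solves to V_A = Z_AB = 336.4 - j52.23 Ω = 340.4∠-8.8° Ω.
Step 4 — Power factor: PF = cos(φ) = Re(Z)/|Z| = 336.4/340.4 = 0.9882.
Step 5 — Type: Im(Z) = -52.23 ⇒ leading (phase φ = -8.8°).

PF = 0.9882 (leading, φ = -8.8°)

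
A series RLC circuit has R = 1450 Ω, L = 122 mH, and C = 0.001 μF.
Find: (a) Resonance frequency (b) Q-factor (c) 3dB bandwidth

Step 1 — Resonance: ω₀ = 1/√(LC) = 1/√(0.122·1e-09) = 9.054e+04 rad/s.
Step 2 — f₀ = ω₀/(2π) = 1.441e+04 Hz.
Step 3 — Series Q: Q = ω₀L/R = 9.054e+04·0.122/1450 = 7.617.
Step 4 — Bandwidth: Δω = ω₀/Q = 1.189e+04 rad/s; BW = Δω/(2π) = 1892 Hz.

(a) f₀ = 1.441e+04 Hz  (b) Q = 7.617  (c) BW = 1892 Hz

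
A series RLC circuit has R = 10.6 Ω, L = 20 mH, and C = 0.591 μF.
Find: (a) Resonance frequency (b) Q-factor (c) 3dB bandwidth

Step 1 — Resonance: ω₀ = 1/√(LC) = 1/√(0.02·5.91e-07) = 9198 rad/s.
Step 2 — f₀ = ω₀/(2π) = 1464 Hz.
Step 3 — Series Q: Q = ω₀L/R = 9198·0.02/10.6 = 17.35.
Step 4 — Bandwidth: Δω = ω₀/Q = 530 rad/s; BW = Δω/(2π) = 84.35 Hz.

(a) f₀ = 1464 Hz  (b) Q = 17.35  (c) BW = 84.35 Hz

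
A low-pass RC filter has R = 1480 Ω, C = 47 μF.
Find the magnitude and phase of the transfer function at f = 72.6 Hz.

Step 1 — Angular frequency: ω = 2π·72.6 = 456.2 rad/s.
Step 2 — Transfer function: H(jω) = 1/(1 + jωRC).
Step 3 — Denominator: 1 + jωRC = 1 + j·456.2·1480·4.7e-05 = 1 + j31.73.
Step 4 — H = 0.0009922 - j0.03148.
Step 5 — Magnitude: |H| = 0.0315 (-30.0 dB); phase: φ = -88.2°.

|H| = 0.0315 (-30.0 dB), φ = -88.2°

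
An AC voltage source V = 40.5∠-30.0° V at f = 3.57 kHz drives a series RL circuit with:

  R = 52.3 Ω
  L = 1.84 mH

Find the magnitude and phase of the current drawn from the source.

Step 1 — Angular frequency: ω = 2π·f = 2π·3570 = 2.243e+04 rad/s.
Step 2 — Component impedances:
  R: Z = R = 52.3 Ω
  L: Z = jωL = j·2.243e+04·0.00184 = 0 + j41.27 Ω
Step 3 — Series combination: Z_total = R + L = 52.3 + j41.27 Ω = 66.62∠38.3° Ω.
Step 4 — Source phasor: V = 40.5∠-30.0° V = 35.07 - j20.25 V.
Step 5 — Ohm's law: I = V / Z_total = (35.07 - j20.25) / (52.3 + j41.27) = 0.225 - j0.5647 A.
Step 6 — Convert to polar: |I| = 0.6079 A, ∠I = -68.3°.

I = 0.6079∠-68.3° A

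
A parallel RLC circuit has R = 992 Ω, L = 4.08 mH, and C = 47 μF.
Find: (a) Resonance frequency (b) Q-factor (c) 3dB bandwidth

Step 1 — Resonance: ω₀ = 1/√(LC) = 1/√(0.00408·4.7e-05) = 2284 rad/s.
Step 2 — f₀ = ω₀/(2π) = 363.4 Hz.
Step 3 — Parallel Q: Q = R/(ω₀L) = 992/(2284·0.00408) = 106.5.
Step 4 — Bandwidth: Δω = ω₀/Q = 21.45 rad/s; BW = Δω/(2π) = 3.414 Hz.

(a) f₀ = 363.4 Hz  (b) Q = 106.5  (c) BW = 3.414 Hz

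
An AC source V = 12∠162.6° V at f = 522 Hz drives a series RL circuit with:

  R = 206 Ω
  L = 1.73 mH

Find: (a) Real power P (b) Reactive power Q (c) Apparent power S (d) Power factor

Step 1 — Angular frequency: ω = 2π·f = 2π·522 = 3280 rad/s.
Step 2 — Component impedances:
  R: Z = R = 206 Ω
  L: Z = jωL = j·3280·0.00173 = 0 + j5.674 Ω
Step 3 — Series combination: Z_total = R + L = 206 + j5.674 Ω = 206.1∠1.6° Ω.
Step 4 — Source phasor: V = 12∠162.6° V = -11.45 + j3.588 V.
Step 5 — Current: I = V / Z = -0.05507 + j0.01894 A = 0.05823∠161.0° A.
Step 6 — Complex power: S = V·I* = 0.6985 + j0.01924 VA.
Step 7 — Real power: P = Re(S) = 0.6985 W.
Step 8 — Reactive power: Q = Im(S) = 0.01924 VAR.
Step 9 — Apparent power: |S| = 0.6988 VA.
Step 10 — Power factor: PF = P/|S| = 0.9996 (lagging).

(a) P = 0.6985 W  (b) Q = 0.01924 VAR  (c) S = 0.6988 VA  (d) PF = 0.9996 (lagging)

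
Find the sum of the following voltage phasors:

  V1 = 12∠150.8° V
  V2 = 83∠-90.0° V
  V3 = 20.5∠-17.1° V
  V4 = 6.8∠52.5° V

Step 1 — Convert each phasor to rectangular form:
  V1 = 12·(cos(150.8°) + j·sin(150.8°)) = -10.48 + j5.854 V
  V2 = 83·(cos(-90.0°) + j·sin(-90.0°)) = 0 - j83 V
  V3 = 20.5·(cos(-17.1°) + j·sin(-17.1°)) = 19.59 - j6.028 V
  V4 = 6.8·(cos(52.5°) + j·sin(52.5°)) = 4.14 + j5.395 V
Step 2 — Sum components: V_total = 13.26 - j77.78 V.
Step 3 — Convert to polar: |V_total| = 78.9 V, ∠V_total = -80.3°.

V_total = 78.9∠-80.3° V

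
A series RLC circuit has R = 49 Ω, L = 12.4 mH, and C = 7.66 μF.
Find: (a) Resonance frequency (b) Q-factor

Step 1 — Resonance condition Im(Z)=0 gives ω₀ = 1/√(LC).
Step 2 — ω₀ = 1/√(0.0124·7.66e-06) = 3245 rad/s.
Step 3 — f₀ = ω₀/(2π) = 516.4 Hz.
Step 4 — Series Q: Q = ω₀L/R = 3245·0.0124/49 = 0.8211.

(a) f₀ = 516.4 Hz  (b) Q = 0.8211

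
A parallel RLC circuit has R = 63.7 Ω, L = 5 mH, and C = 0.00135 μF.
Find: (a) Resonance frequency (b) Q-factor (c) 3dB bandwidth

Step 1 — Resonance: ω₀ = 1/√(LC) = 1/√(0.005·1.35e-09) = 3.849e+05 rad/s.
Step 2 — f₀ = ω₀/(2π) = 6.126e+04 Hz.
Step 3 — Parallel Q: Q = R/(ω₀L) = 63.7/(3.849e+05·0.005) = 0.0331.
Step 4 — Bandwidth: Δω = ω₀/Q = 1.163e+07 rad/s; BW = Δω/(2π) = 1.851e+06 Hz.

(a) f₀ = 6.126e+04 Hz  (b) Q = 0.0331  (c) BW = 1.851e+06 Hz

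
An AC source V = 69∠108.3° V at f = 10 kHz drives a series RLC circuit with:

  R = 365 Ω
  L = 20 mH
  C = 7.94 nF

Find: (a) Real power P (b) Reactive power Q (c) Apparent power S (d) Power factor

Step 1 — Angular frequency: ω = 2π·f = 2π·1e+04 = 6.283e+04 rad/s.
Step 2 — Component impedances:
  R: Z = R = 365 Ω
  L: Z = jωL = j·6.283e+04·0.02 = 0 + j1257 Ω
  C: Z = 1/(jωC) = -j/(ω·C) = 0 - j2004 Ω
Step 3 — Series combination: Z_total = R + L + C = 365 - j747.8 Ω = 832.2∠-64.0° Ω.
Step 4 — Source phasor: V = 69∠108.3° V = -21.67 + j65.51 V.
Step 5 — Current: I = V / Z = -0.08217 + j0.01113 A = 0.08292∠172.3° A.
Step 6 — Complex power: S = V·I* = 2.509 - j5.142 VA.
Step 7 — Real power: P = Re(S) = 2.509 W.
Step 8 — Reactive power: Q = Im(S) = -5.142 VAR.
Step 9 — Apparent power: |S| = 5.721 VA.
Step 10 — Power factor: PF = P/|S| = 0.4386 (leading).

(a) P = 2.509 W  (b) Q = -5.142 VAR  (c) S = 5.721 VA  (d) PF = 0.4386 (leading)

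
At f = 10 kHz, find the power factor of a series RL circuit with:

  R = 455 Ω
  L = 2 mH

Step 1 — Angular frequency: ω = 2π·f = 2π·1e+04 = 6.283e+04 rad/s.
Step 2 — Component impedances:
  R: Z = R = 455 Ω
  L: Z = jωL = j·6.283e+04·0.002 = 0 + j125.7 Ω
Step 3 — Series combination: Z_total = R + L = 455 + j125.7 Ω = 472∠15.4° Ω.
Step 4 — Power factor: PF = cos(φ) = Re(Z)/|Z| = 455/472.03 = 0.9639.
Step 5 — Type: Im(Z) = 125.7 ⇒ lagging (phase φ = 15.4°).

PF = 0.9639 (lagging, φ = 15.4°)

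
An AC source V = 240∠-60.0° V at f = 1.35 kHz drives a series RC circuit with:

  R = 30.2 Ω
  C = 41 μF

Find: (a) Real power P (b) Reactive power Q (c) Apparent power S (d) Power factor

Step 1 — Angular frequency: ω = 2π·f = 2π·1350 = 8482 rad/s.
Step 2 — Component impedances:
  R: Z = R = 30.2 Ω
  C: Z = 1/(jωC) = -j/(ω·C) = 0 - j2.875 Ω
Step 3 — Series combination: Z_total = R + C = 30.2 - j2.875 Ω = 30.34∠-5.4° Ω.
Step 4 — Source phasor: V = 240∠-60.0° V = 120 - j207.8 V.
Step 5 — Current: I = V / Z = 4.587 - j6.446 A = 7.911∠-54.6° A.
Step 6 — Complex power: S = V·I* = 1890 - j180 VA.
Step 7 — Real power: P = Re(S) = 1890 W.
Step 8 — Reactive power: Q = Im(S) = -180 VAR.
Step 9 — Apparent power: |S| = 1899 VA.
Step 10 — Power factor: PF = P/|S| = 0.9955 (leading).

(a) P = 1890 W  (b) Q = -180 VAR  (c) S = 1899 VA  (d) PF = 0.9955 (leading)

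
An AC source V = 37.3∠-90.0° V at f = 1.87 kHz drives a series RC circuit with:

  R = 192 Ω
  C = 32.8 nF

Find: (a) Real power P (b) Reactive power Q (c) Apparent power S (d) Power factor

Step 1 — Angular frequency: ω = 2π·f = 2π·1870 = 1.175e+04 rad/s.
Step 2 — Component impedances:
  R: Z = R = 192 Ω
  C: Z = 1/(jωC) = -j/(ω·C) = 0 - j2595 Ω
Step 3 — Series combination: Z_total = R + C = 192 - j2595 Ω = 2602∠-85.8° Ω.
Step 4 — Source phasor: V = 37.3∠-90.0° V = 0 - j37.3 V.
Step 5 — Current: I = V / Z = 0.0143 - j0.001058 A = 0.01434∠-4.2° A.
Step 6 — Complex power: S = V·I* = 0.03946 - j0.5333 VA.
Step 7 — Real power: P = Re(S) = 0.03946 W.
Step 8 — Reactive power: Q = Im(S) = -0.5333 VAR.
Step 9 — Apparent power: |S| = 0.5347 VA.
Step 10 — Power factor: PF = P/|S| = 0.07379 (leading).

(a) P = 0.03946 W  (b) Q = -0.5333 VAR  (c) S = 0.5347 VA  (d) PF = 0.07379 (leading)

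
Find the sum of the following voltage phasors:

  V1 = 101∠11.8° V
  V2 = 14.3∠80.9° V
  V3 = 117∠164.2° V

Step 1 — Convert each phasor to rectangular form:
  V1 = 101·(cos(11.8°) + j·sin(11.8°)) = 98.87 + j20.65 V
  V2 = 14.3·(cos(80.9°) + j·sin(80.9°)) = 2.262 + j14.12 V
  V3 = 117·(cos(164.2°) + j·sin(164.2°)) = -112.6 + j31.86 V
Step 2 — Sum components: V_total = -11.45 + j66.63 V.
Step 3 — Convert to polar: |V_total| = 67.61 V, ∠V_total = 99.8°.

V_total = 67.61∠99.8° V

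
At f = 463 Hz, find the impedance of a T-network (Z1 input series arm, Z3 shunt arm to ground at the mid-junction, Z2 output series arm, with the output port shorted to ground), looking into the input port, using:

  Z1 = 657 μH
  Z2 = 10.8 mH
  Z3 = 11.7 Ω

Step 1 — Angular frequency: ω = 2π·f = 2π·463 = 2909 rad/s.
Step 2 — Component impedances:
  Z1: Z = jωL = j·2909·0.000657 = 0 + j1.911 Ω
  Z2: Z = jωL = j·2909·0.0108 = 0 + j31.42 Ω
  Z3: Z = R = 11.7 Ω
Step 3 — With the output port shorted to ground, the output series arm Z2 runs from the junction to ground; the shunt arm Z3 also runs from the junction to ground. They appear in parallel: Z3 || Z2 = 10.28 + j3.826 Ω.
Step 4 — Series with input arm Z1: Z_in = Z1 + (Z3 || Z2) = 10.28 + j5.738 Ω = 11.77∠29.2° Ω.

Z = 10.28 + j5.738 Ω = 11.77∠29.2° Ω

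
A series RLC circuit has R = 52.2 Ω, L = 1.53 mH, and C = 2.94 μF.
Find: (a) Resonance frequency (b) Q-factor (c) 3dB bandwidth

Step 1 — Resonance condition Im(Z)=0 gives ω₀ = 1/√(LC).
Step 2 — ω₀ = 1/√(0.00153·2.94e-06) = 1.491e+04 rad/s.
Step 3 — f₀ = ω₀/(2π) = 2373 Hz.
Step 4 — Series Q: Q = ω₀L/R = 1.491e+04·0.00153/52.2 = 0.437.
Step 5 — 3dB bandwidth: Δω = ω₀/Q = 3.412e+04 rad/s; BW = Δω/(2π) = 5430 Hz.

(a) f₀ = 2373 Hz  (b) Q = 0.437  (c) BW = 5430 Hz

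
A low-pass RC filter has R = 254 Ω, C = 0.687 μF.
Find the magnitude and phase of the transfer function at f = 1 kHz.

Step 1 — Angular frequency: ω = 2π·1000 = 6283 rad/s.
Step 2 — Transfer function: H(jω) = 1/(1 + jωRC).
Step 3 — Denominator: 1 + jωRC = 1 + j·6283·254·6.87e-07 = 1 + j1.096.
Step 4 — H = 0.4541 - j0.4979.
Step 5 — Magnitude: |H| = 0.6739 (-3.4 dB); phase: φ = -47.6°.

|H| = 0.6739 (-3.4 dB), φ = -47.6°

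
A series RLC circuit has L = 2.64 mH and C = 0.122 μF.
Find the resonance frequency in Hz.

Step 1 — Resonance condition Im(Z)=0 gives ω₀ = 1/√(LC).
Step 2 — ω₀ = 1/√(0.00264·1.22e-07) = 5.572e+04 rad/s.
Step 3 — f₀ = ω₀/(2π) = 8868 Hz.

f₀ = 8868 Hz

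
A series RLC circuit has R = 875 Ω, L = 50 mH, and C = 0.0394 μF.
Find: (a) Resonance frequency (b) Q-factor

Step 1 — Resonance condition Im(Z)=0 gives ω₀ = 1/√(LC).
Step 2 — ω₀ = 1/√(0.05·3.94e-08) = 2.253e+04 rad/s.
Step 3 — f₀ = ω₀/(2π) = 3586 Hz.
Step 4 — Series Q: Q = ω₀L/R = 2.253e+04·0.05/875 = 1.287.

(a) f₀ = 3586 Hz  (b) Q = 1.287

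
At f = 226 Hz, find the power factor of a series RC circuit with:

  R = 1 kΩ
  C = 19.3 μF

Step 1 — Angular frequency: ω = 2π·f = 2π·226 = 1420 rad/s.
Step 2 — Component impedances:
  R: Z = R = 1000 Ω
  C: Z = 1/(jωC) = -j/(ω·C) = 0 - j36.49 Ω
Step 3 — Series combination: Z_total = R + C = 1000 - j36.49 Ω = 1001∠-2.1° Ω.
Step 4 — Power factor: PF = cos(φ) = Re(Z)/|Z| = 1000/1000.7 = 0.9993.
Step 5 — Type: Im(Z) = -36.49 ⇒ leading (phase φ = -2.1°).

PF = 0.9993 (leading, φ = -2.1°)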